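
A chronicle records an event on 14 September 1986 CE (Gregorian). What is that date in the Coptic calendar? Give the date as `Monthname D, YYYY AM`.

Thout 4, 1703 AM

Both dates share Julian Day Number 2446688; in the Coptic calendar that is 4 Thout 1703 AM.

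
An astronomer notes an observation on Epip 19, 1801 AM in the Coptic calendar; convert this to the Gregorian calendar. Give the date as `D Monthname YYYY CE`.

Julian Day Number of the source date = 2482798.
Converting JDN 2482798 to the Gregorian calendar gives 26 July 2085 CE.

26 July 2085 CE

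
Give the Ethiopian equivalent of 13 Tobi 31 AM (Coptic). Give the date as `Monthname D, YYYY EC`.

Tir 13, 307 EC

The source date corresponds to 9 January 315 in the proleptic Gregorian calendar (JDN 1836119).
That day falls on 13 Tir 307 EC in the Ethiopian calendar.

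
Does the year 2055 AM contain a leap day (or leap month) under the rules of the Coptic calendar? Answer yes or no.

2055 mod 4 = 3; in the Coptic calendar a year is leap when year mod 4 = 3, so it is a leap year.

yes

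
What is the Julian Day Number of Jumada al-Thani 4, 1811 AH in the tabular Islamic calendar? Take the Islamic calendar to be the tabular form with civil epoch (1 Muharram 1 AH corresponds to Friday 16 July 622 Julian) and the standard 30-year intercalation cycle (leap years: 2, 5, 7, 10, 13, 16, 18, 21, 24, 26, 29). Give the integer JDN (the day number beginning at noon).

2589995

Equivalently 24 January 2379 (Gregorian).
JDN 2299161 is 15 October 1582 CE (Gregorian); the target day is +290834 days from there, so JDN = 2589995.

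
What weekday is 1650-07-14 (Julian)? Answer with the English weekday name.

Equivalently 24 July 1650 Gregorian, JDN 2323915.
2323915 ≡ 6 (mod 7); counting from Monday = 0 gives Sunday.

Sunday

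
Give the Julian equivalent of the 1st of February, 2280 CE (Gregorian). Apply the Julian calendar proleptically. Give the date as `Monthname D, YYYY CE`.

At this point the Julian calendar is 15 days behind the Gregorian.
1 February 2280 Gregorian − 15 days → 17 January 2280 Julian.

January 17, 2280 CE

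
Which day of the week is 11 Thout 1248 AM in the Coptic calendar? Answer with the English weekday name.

This is JDN 2280507 (19 September 1531 Gregorian).
2280507 ≡ 5 (mod 7); counting from Monday = 0 gives Saturday.

Saturday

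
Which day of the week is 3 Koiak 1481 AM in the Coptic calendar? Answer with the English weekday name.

Equivalently 10 December 1764 Gregorian, JDN 2365692.
2365692 ≡ 0 (mod 7); counting from Monday = 0 gives Monday.

Monday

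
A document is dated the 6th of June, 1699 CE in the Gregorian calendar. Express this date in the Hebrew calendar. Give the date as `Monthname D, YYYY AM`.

Sivan 9, 5459 AM

Julian Day Number of the source date = 2341764.
Converting JDN 2341764 to the Hebrew calendar gives 9 Sivan 5459 AM.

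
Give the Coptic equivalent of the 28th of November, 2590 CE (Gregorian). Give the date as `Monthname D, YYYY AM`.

Julian Day Number of the source date = 2667370.
Converting JDN 2667370 to the Coptic calendar gives 15 Hathor 2307 AM.

Hathor 15, 2307 AM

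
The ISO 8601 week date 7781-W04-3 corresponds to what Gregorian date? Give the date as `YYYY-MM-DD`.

7781-01-24

ISO week 1 of 7781 is the week containing the first Thursday of 7781.
Week 4, day 3 (Wednesday) lands on 7781-01-24.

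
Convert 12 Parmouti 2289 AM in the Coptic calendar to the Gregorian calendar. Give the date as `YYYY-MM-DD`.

2573-04-24

Both dates share Julian Day Number 2660943; in the Gregorian calendar that is 24 April 2573 CE.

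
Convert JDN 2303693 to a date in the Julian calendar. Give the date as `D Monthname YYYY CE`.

The Gregorian equivalent of JDN 2303693 is 13 March 1595.
In the Julian calendar that day is 3 March 1595 CE.

3 March 1595 CE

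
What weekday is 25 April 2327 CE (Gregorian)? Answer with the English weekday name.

Since JDN mod 7 = 0 (0 = Monday), the day is Monday.

Monday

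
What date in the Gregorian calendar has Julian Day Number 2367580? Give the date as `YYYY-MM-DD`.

Counting from JDN 2299161 = 15 Oct 1582 gives an offset of 68419 days.

1770-02-10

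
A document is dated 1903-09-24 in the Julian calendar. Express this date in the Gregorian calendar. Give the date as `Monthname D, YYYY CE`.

October 7, 1903 CE

For dates in this range the Gregorian date is 13 days ahead of the Julian.
24 September 1903 Julian + 13 days → 7 October 1903 Gregorian.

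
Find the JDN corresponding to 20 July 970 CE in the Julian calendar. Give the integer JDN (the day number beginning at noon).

2075551

Equivalently 25 July 970 (proleptic Gregorian).
JDN 2299161 is 15 October 1582 CE (Gregorian); the target day is −223610 days from there, so JDN = 2075551.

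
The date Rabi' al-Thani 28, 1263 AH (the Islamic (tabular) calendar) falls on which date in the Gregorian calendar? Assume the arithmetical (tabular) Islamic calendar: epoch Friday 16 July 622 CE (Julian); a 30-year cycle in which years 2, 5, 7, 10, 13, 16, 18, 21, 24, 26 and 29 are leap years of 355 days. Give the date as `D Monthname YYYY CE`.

Julian Day Number of the source date = 2395767.
Converting JDN 2395767 to the Gregorian calendar gives 15 April 1847 CE.

15 April 1847 CE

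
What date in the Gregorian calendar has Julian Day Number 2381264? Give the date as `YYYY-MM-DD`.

Counting from JDN 2299161 = 15 Oct 1582 gives an offset of 82103 days.

1807-07-31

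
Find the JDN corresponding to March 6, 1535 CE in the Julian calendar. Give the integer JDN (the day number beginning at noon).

2281781

Equivalently 16 March 1535 (proleptic Gregorian).
JDN 2400001 is 17 November 1858 CE (Gregorian), MJD 0; the target day is −118220 days from there, so JDN = 2281781.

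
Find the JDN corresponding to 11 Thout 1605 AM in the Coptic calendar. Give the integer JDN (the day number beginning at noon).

In the Gregorian calendar the same day is 20 September 1888.
JDN 2451545 is 1 January 2000 CE (Gregorian); the target day is −40644 days from there, so JDN = 2410901.

2410901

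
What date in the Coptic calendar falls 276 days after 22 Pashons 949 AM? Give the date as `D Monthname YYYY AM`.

The starting date is JDN 2171548; 2171548 + 276 = 2171824.
JDN 2171824 corresponds to 23 Meshir 950 AM.

23 Meshir 950 AM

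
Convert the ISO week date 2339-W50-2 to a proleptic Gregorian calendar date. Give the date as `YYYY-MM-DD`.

2339-12-12

ISO week 1 of 2339 is the week containing the first Thursday of 2339.
Week 50, day 2 (Tuesday) lands on 2339-12-12.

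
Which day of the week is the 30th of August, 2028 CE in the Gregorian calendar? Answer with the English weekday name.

Wednesday

2462014 ≡ 2 (mod 7); counting from Monday = 0 gives Wednesday.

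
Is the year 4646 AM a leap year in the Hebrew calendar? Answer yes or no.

no

Hebrew year 4646 is year 10 of its 19-year Metonic cycle; leap years are at positions 3, 6, 8, 11, 14, 17, 19, so it is a common year (12 months).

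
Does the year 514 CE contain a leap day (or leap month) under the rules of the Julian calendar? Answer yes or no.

514 mod 4 = 2, so it is a common year in the Julian calendar.

no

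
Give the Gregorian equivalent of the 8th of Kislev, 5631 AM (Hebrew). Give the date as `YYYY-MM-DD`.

Both dates share Julian Day Number 2404399; in the Gregorian calendar that is 2 December 1870 CE.

1870-12-02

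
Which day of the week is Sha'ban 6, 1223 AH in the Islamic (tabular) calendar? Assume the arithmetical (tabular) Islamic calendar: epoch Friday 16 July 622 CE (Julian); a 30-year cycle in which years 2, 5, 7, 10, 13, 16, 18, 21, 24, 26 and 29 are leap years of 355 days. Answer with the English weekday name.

Tuesday

In the Gregorian calendar this is 27 September 1808 (JDN 2381688).
JDN 2381688 mod 7 = 1, and JDN 0 was a Monday, so this is a Tuesday.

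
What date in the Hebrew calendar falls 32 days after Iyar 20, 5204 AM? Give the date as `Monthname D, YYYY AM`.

Sivan 23, 5204 AM

Counting 32 days forward from JDN 2248608 reaches JDN 2248640, which is Sivan 23, 5204 AM.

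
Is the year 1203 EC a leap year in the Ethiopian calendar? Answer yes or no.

1203 mod 4 = 3; in the Ethiopian calendar a year is leap when year mod 4 = 3, so it is a leap year.

yes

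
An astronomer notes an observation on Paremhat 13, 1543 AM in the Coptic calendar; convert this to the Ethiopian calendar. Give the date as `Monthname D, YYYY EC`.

Julian Day Number of the source date = 2388437.
Converting JDN 2388437 to the Ethiopian calendar gives 13 Megabit 1819 EC.

Megabit 13, 1819 EC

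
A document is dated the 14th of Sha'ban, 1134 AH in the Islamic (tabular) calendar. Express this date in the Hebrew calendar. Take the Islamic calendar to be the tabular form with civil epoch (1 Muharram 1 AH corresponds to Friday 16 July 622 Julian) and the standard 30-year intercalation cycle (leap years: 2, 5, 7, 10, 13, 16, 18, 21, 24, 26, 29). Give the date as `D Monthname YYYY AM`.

14 Sivan 5482 AM

Both dates share Julian Day Number 2350157; in the Hebrew calendar that is 14 Sivan 5482 AM.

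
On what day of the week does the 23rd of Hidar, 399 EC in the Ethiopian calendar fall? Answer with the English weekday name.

Monday

This is JDN 1869672 (20 November 406 Gregorian).
1869672 ≡ 0 (mod 7); counting from Monday = 0 gives Monday.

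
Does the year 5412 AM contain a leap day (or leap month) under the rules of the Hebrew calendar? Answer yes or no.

no

Hebrew year 5412 is year 16 of its 19-year Metonic cycle; leap years are at positions 3, 6, 8, 11, 14, 17, 19, so it is a common year (12 months).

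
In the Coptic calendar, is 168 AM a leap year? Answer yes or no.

168 mod 4 = 0; in the Coptic calendar a year is leap when year mod 4 = 3, so it is a common year.

no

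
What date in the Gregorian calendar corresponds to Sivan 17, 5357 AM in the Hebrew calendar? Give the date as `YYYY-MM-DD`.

Julian Day Number of the source date = 2304506.
Converting JDN 2304506 to the Gregorian calendar gives 3 June 1597 CE.

1597-06-03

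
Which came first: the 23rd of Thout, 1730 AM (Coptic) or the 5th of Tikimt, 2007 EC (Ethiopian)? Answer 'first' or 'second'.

first

Converting both to JDN: 2456569 vs 2456946; the smaller is the first.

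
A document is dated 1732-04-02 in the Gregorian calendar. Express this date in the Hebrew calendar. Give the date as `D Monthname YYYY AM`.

7 Nisan 5492 AM

Julian Day Number of the source date = 2353752.
Converting JDN 2353752 to the Hebrew calendar gives 7 Nisan 5492 AM.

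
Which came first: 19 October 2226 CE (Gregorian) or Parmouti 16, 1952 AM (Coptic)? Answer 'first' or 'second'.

first

First date → JDN 2534381; second date → JDN 2537858.
JDN 2534381 < JDN 2537858, so the first date is earlier.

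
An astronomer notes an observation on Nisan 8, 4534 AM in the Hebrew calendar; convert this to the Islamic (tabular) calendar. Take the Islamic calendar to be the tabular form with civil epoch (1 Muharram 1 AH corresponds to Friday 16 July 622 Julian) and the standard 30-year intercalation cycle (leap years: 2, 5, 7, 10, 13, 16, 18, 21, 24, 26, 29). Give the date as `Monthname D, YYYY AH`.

Jumada al-Awwal 8, 157 AH

The source date corresponds to 30 March 774 in the proleptic Gregorian calendar (JDN 2003846).
That day falls on 8 Jumada al-Awwal 157 AH in the tabular Islamic calendar.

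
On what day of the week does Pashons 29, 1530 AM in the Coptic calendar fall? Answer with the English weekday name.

Sunday

Equivalently 5 June 1814 Gregorian, JDN 2383765.
2383765 ≡ 6 (mod 7); counting from Monday = 0 gives Sunday.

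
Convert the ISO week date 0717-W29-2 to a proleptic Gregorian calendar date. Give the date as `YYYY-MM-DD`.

0717-07-17

ISO week 1 of 717 is the week containing the first Thursday of 717.
Week 29, day 2 (Tuesday) lands on 0717-07-17.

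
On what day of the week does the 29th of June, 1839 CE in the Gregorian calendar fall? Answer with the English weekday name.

Saturday

JDN 2392920 mod 7 = 5, and JDN 0 was a Monday, so this is a Saturday.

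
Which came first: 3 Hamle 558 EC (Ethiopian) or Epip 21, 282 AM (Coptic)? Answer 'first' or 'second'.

Converting both to JDN: 1927967 vs 1927985; the smaller is the first.

first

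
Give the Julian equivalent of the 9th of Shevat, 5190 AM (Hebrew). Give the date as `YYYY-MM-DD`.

The source date corresponds to 12 January 1430 in the proleptic Gregorian calendar (JDN 2243368).
That day falls on 3 January 1430 CE in the Julian calendar.

1430-01-03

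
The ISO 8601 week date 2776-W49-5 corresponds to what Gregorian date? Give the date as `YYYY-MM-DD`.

2776-12-03

ISO week 1 of 2776 is the week containing the first Thursday of 2776.
Week 49, day 5 (Friday) lands on 2776-12-03.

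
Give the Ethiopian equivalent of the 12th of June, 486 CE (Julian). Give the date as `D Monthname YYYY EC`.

Julian Day Number of the source date = 1898732.
Converting JDN 1898732 to the Ethiopian calendar gives 18 Sene 478 EC.

18 Sene 478 EC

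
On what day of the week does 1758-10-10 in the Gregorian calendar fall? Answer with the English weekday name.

Tuesday

2363439 ≡ 1 (mod 7); counting from Monday = 0 gives Tuesday.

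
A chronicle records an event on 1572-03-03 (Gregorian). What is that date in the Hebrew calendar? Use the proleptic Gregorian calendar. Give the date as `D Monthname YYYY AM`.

8 Adar 5332 AM

Both dates share Julian Day Number 2295283; in the Hebrew calendar that is 8 Adar 5332 AM.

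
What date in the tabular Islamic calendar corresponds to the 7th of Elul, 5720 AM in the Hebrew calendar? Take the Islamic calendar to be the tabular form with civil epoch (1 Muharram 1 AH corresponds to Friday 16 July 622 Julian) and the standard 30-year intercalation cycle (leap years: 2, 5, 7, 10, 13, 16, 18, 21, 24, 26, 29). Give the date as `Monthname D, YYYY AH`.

Julian Day Number of the source date = 2437177.
Converting JDN 2437177 to the tabular Islamic calendar gives 7 Rabi' al-Awwal 1380 AH.

Rabi' al-Awwal 7, 1380 AH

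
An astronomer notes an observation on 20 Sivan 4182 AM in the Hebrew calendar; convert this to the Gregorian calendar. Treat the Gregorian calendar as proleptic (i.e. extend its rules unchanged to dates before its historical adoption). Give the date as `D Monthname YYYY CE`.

27 May 422 CE

Julian Day Number of the source date = 1875339.
Converting JDN 1875339 to the Gregorian calendar gives 27 May 422 CE.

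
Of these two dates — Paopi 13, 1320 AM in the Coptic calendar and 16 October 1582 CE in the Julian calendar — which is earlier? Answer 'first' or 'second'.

second

First date → JDN 2306837; second date → JDN 2299172.
JDN 2299172 < JDN 2306837, so the second date is earlier.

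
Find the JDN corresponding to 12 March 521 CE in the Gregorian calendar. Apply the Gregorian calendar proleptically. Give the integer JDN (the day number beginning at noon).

JDN 2451545 is 1 January 2000 CE (Gregorian); the target day is −540123 days from there, so JDN = 1911422.

1911422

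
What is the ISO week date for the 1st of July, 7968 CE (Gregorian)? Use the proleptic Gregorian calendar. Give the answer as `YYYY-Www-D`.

The weekday is Monday (ISO weekday 1).
That Monday belongs to ISO week 27 of ISO year 7968.

7968-W27-1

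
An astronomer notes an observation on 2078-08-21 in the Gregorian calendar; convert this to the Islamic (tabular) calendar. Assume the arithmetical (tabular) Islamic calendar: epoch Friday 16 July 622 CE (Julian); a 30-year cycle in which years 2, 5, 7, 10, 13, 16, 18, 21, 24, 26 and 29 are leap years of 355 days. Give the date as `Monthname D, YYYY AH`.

Julian Day Number of the source date = 2480267.
Converting JDN 2480267 to the tabular Islamic calendar gives 12 Shawwal 1501 AH.

Shawwal 12, 1501 AH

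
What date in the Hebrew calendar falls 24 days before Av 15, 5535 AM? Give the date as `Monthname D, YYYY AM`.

Tammuz 20, 5535 AM

JDN of Av 15, 5535 AM = 2369588.
2369588 − 24 = 2369564.
JDN 2369564 in the Hebrew calendar is Tammuz 20, 5535 AM.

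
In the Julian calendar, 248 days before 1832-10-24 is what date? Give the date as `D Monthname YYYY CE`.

19 February 1832 CE

The starting date is JDN 2390493; 2390493 − 248 = 2390245.
JDN 2390245 corresponds to 19 February 1832 CE.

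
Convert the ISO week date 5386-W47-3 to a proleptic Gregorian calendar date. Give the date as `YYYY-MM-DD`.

ISO week 1 of 5386 is the week containing the first Thursday of 5386.
Week 47, day 3 (Wednesday) lands on 5386-11-22.

5386-11-22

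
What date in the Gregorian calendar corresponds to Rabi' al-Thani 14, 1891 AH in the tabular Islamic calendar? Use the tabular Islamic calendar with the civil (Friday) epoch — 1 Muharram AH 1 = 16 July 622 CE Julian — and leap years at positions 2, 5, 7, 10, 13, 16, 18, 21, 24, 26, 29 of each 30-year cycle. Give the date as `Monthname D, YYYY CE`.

Both dates share Julian Day Number 2618295; in the Gregorian calendar that is 18 July 2456 CE.

July 18, 2456 CE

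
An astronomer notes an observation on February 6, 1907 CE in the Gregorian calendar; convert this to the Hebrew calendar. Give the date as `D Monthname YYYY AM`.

Julian Day Number of the source date = 2417613.
Converting JDN 2417613 to the Hebrew calendar gives 22 Shevat 5667 AM.

22 Shevat 5667 AM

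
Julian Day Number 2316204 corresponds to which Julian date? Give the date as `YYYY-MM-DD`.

1629-06-03

The Gregorian equivalent of JDN 2316204 is 13 June 1629.
In the Julian calendar that day is 1629-06-03.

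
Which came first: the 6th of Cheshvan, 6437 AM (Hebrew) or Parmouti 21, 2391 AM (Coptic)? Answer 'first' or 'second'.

second

Converting both to JDN: 2698757 vs 2698207; the smaller is the second.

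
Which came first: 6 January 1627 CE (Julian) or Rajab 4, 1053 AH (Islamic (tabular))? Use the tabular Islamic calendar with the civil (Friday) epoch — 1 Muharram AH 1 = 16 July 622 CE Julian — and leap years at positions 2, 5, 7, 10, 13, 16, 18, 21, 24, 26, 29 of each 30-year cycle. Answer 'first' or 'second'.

Converting both to JDN: 2315325 vs 2321414; the smaller is the first.

first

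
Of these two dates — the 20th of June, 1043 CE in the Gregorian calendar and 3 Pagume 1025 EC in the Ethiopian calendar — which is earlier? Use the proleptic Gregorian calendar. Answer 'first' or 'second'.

Converting both to JDN: 2102178 vs 2098599; the smaller is the second.

second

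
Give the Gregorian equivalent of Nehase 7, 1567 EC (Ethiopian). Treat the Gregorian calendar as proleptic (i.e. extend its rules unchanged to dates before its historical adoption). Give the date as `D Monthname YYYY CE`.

10 August 1575 CE

Both dates share Julian Day Number 2296538; in the Gregorian calendar that is 10 August 1575 CE.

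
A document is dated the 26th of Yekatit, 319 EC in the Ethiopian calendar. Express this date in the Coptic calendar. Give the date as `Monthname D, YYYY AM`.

Meshir 26, 43 AM

Both dates share Julian Day Number 1840545; in the Coptic calendar that is 26 Meshir 43 AM.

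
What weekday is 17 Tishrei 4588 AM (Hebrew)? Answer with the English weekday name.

Saturday

In the proleptic Gregorian calendar this is 16 October 827 (JDN 2023404).
Since JDN mod 7 = 5 (0 = Monday), the day is Saturday.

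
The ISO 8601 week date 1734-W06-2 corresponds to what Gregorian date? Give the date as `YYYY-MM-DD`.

ISO week 1 of 1734 is the week containing the first Thursday of 1734.
Week 6, day 2 (Tuesday) lands on 1734-02-09.

1734-02-09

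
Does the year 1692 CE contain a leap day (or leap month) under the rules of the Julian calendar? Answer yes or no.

yes

1692 mod 4 = 0, so it is a leap year in the Julian calendar.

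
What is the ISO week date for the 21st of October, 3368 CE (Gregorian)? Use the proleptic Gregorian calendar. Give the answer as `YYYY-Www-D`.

The weekday is Friday (ISO weekday 5).
That Friday belongs to ISO week 42 of ISO year 3368.

3368-W42-5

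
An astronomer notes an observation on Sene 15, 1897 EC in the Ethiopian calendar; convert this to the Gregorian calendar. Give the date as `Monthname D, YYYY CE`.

June 22, 1905 CE

Both dates share Julian Day Number 2417019; in the Gregorian calendar that is 22 June 1905 CE.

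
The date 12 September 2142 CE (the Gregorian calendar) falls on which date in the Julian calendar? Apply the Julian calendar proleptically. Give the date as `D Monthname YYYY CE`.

29 August 2142 CE

At this point the Julian calendar is 14 days behind the Gregorian.
12 September 2142 Gregorian − 14 days → 29 August 2142 Julian.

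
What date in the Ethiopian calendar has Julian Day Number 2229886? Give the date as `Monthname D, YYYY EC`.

The proleptic Gregorian equivalent of JDN 2229886 is 12 February 1393.
In the Ethiopian calendar that day is Yekatit 10, 1385 EC.

Yekatit 10, 1385 EC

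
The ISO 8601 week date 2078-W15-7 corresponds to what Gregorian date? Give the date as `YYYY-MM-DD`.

ISO week 1 of 2078 is the week containing the first Thursday of 2078.
Week 15, day 7 (Sunday) lands on 2078-04-17.

2078-04-17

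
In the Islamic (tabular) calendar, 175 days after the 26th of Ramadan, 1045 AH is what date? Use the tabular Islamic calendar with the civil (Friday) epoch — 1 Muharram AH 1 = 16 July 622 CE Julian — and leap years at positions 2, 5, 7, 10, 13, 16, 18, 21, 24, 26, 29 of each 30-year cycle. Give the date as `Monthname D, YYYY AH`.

The starting date is JDN 2318660; 2318660 + 175 = 2318835.
JDN 2318835 corresponds to Rabi' al-Awwal 24, 1046 AH.

Rabi' al-Awwal 24, 1046 AH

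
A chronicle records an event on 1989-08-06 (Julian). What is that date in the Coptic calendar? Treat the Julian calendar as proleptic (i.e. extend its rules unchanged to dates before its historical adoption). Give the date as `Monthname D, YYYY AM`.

Both dates share Julian Day Number 2447758; in the Coptic calendar that is 13 Mesori 1705 AM.

Mesori 13, 1705 AM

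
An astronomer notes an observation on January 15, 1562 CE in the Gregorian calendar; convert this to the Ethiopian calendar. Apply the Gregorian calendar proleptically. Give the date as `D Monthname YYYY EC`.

Julian Day Number of the source date = 2291583.
Converting JDN 2291583 to the Ethiopian calendar gives 10 Tir 1554 EC.

10 Tir 1554 EC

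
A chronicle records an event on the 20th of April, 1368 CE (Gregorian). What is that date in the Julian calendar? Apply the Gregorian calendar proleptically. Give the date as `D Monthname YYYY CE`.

At this point the Julian calendar is 8 days behind the Gregorian.
20 April 1368 Gregorian − 8 days → 12 April 1368 Julian.

12 April 1368 CE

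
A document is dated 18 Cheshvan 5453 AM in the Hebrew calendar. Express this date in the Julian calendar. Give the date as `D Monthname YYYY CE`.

Both dates share Julian Day Number 2339352; in the Julian calendar that is 18 October 1692 CE.

18 October 1692 CE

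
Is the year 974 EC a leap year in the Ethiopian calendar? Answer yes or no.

974 mod 4 = 2; in the Ethiopian calendar a year is leap when year mod 4 = 3, so it is a common year.

no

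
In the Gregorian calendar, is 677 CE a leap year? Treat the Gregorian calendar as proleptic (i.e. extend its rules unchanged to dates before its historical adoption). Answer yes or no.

no

677 is not divisible by 4, so it is a common year.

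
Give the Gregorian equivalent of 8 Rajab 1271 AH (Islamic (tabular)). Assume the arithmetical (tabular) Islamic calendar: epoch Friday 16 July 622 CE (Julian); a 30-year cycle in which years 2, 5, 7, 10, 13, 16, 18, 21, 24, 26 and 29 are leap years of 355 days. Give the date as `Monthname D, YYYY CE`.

Both dates share Julian Day Number 2398670; in the Gregorian calendar that is 27 March 1855 CE.

March 27, 1855 CE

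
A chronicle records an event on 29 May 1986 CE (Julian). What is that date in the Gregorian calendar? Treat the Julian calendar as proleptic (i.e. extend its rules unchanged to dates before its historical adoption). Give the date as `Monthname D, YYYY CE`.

June 11, 1986 CE

The Julian–Gregorian offset here is 13 days (Julian trailing).
29 May 1986 Julian + 13 days → 11 June 1986 Gregorian.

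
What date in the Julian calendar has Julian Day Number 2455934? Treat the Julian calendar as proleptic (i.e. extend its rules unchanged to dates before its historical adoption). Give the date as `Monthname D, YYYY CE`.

JDN 2455934 is 7 January 2012 in the Gregorian calendar.
In the Julian calendar that day is December 25, 2011 CE.

December 25, 2011 CE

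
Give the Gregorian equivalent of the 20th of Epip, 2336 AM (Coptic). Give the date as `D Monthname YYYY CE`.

1 August 2620 CE

Both dates share Julian Day Number 2678208; in the Gregorian calendar that is 1 August 2620 CE.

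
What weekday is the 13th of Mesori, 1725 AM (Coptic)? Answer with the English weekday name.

Wednesday

In the Gregorian calendar this is 19 August 2009 (JDN 2455063).
2455063 ≡ 2 (mod 7); counting from Monday = 0 gives Wednesday.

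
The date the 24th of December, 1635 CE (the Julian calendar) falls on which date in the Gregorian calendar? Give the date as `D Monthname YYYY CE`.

For dates in this range the Gregorian date is 10 days ahead of the Julian.
24 December 1635 Julian + 10 days → 3 January 1636 Gregorian.

3 January 1636 CE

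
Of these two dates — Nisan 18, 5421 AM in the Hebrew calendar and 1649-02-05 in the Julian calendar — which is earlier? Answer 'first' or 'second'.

First date → JDN 2327835; second date → JDN 2323391.
JDN 2323391 < JDN 2327835, so the second date is earlier.

second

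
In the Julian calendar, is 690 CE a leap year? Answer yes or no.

690 mod 4 = 2, so it is a common year in the Julian calendar.

no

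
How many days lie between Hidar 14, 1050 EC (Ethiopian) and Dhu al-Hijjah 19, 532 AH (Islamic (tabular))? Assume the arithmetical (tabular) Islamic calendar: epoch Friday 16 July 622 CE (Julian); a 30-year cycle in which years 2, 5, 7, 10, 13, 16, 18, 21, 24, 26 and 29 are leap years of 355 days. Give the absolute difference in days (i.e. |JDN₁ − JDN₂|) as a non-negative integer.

First date → JDN 2107441; second date → JDN 2136952.
The interval is |2107441 − 2136952| = 29511 days.

29511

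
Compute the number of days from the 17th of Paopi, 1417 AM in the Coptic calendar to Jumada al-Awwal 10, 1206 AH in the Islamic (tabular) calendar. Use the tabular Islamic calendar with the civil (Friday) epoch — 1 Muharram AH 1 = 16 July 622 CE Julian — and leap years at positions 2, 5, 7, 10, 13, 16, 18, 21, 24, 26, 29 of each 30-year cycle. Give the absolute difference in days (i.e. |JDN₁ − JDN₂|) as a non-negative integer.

First date → JDN 2342270; second date → JDN 2375579.
The interval is |2342270 − 2375579| = 33309 days.

33309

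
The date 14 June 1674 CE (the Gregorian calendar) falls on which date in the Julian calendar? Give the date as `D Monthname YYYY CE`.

At this point the Julian calendar is 10 days behind the Gregorian.
14 June 1674 Gregorian − 10 days → 4 June 1674 Julian.

4 June 1674 CE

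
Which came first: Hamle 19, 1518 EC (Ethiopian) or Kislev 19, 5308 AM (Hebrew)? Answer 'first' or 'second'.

Converting both to JDN: 2278623 vs 2286434; the smaller is the first.

first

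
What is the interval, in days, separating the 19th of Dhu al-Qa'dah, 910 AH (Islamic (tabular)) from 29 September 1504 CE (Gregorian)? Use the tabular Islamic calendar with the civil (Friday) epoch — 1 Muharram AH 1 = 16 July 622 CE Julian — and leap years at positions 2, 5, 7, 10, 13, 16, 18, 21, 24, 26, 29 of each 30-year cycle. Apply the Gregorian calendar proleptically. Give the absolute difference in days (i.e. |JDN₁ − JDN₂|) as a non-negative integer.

216

First date → JDN 2270872; second date → JDN 2270656.
The interval is |2270872 − 2270656| = 216 days.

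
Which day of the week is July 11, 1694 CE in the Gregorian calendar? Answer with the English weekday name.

Since JDN mod 7 = 6 (0 = Monday), the day is Sunday.

Sunday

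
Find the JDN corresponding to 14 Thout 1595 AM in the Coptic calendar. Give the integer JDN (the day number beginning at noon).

2407251

In the Gregorian calendar the same day is 23 September 1878.
JDN 2299161 is 15 October 1582 CE (Gregorian); the target day is +108090 days from there, so JDN = 2407251.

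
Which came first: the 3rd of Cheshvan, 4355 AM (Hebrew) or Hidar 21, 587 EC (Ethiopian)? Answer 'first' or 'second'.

first

The two dates have Julian Day Numbers 1938312 and 1938337 respectively.
Since 1938312 < 1938337, the first date comes first.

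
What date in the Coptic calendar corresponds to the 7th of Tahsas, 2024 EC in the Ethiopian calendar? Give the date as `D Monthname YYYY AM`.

7 Koiak 1748 AM

The source date corresponds to 17 December 2031 in the Gregorian calendar (JDN 2463218).
That day falls on 7 Koiak 1748 AM in the Coptic calendar.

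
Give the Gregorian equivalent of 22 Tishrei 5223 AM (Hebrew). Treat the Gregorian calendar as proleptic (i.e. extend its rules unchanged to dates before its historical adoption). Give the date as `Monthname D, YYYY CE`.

Both dates share Julian Day Number 2255312; in the Gregorian calendar that is 25 September 1462 CE.

September 25, 1462 CE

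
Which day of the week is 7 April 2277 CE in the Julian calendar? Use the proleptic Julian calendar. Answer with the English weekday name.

Sunday

In the Gregorian calendar this is 22 April 2277 (JDN 2552829).
JDN 2552829 mod 7 = 6, and JDN 0 was a Monday, so this is a Sunday.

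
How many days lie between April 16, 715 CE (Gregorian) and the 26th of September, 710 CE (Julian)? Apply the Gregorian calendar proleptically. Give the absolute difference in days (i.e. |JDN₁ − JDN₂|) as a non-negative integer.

First date → JDN 1982313; second date → JDN 1980654.
The interval is |1982313 − 1980654| = 1659 days.

1659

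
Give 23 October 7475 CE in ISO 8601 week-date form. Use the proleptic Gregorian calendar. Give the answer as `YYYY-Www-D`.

7475-W42-6

The weekday is Saturday (ISO weekday 6).
That Saturday belongs to ISO week 42 of ISO year 7475.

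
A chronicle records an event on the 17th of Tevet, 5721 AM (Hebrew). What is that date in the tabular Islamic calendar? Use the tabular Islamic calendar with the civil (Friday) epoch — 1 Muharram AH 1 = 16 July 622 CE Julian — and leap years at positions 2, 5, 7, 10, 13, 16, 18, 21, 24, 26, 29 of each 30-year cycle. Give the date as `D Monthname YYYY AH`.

17 Rajab 1380 AH

The source date corresponds to 5 January 1961 in the Gregorian calendar (JDN 2437305).
That day falls on 17 Rajab 1380 AH in the tabular Islamic calendar.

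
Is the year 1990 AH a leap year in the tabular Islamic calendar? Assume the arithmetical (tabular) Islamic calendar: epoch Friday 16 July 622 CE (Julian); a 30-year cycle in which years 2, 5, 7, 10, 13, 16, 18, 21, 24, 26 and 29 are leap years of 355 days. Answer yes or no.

Year 1990 AH is year 10 of its 30-year cycle; leap positions are 2, 5, 7, 10, 13, 16, 18, 21, 24, 26, 29, so it is a leap year (355 days).

yes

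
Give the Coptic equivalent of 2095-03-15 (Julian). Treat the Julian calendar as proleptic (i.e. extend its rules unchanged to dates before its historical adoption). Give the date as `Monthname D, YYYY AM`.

Both dates share Julian Day Number 2486330; in the Coptic calendar that is 19 Paremhat 1811 AM.

Paremhat 19, 1811 AM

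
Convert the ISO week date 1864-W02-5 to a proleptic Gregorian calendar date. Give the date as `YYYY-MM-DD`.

ISO week 1 of 1864 is the week containing the first Thursday of 1864.
Week 2, day 5 (Friday) lands on 1864-01-15.

1864-01-15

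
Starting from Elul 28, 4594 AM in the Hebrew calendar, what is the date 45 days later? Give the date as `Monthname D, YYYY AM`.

The starting date is JDN 2025924; 2025924 + 45 = 2025969.
JDN 2025969 corresponds to Cheshvan 14, 4595 AM.

Cheshvan 14, 4595 AM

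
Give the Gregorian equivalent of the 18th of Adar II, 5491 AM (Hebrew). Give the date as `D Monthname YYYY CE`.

Both dates share Julian Day Number 2353379; in the Gregorian calendar that is 26 March 1731 CE.

26 March 1731 CE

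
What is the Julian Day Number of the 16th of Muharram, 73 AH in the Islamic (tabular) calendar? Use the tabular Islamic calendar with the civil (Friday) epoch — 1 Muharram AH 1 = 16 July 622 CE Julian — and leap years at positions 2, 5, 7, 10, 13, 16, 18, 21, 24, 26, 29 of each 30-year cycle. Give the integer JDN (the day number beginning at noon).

1973969

In the proleptic Gregorian calendar the same day is 10 June 692.
JDN 2451545 is 1 January 2000 CE (Gregorian); the target day is −477576 days from there, so JDN = 1973969.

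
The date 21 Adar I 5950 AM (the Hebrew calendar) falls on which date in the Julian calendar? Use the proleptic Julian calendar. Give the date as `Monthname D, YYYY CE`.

February 12, 2190 CE

Both dates share Julian Day Number 2520998; in the Julian calendar that is 12 February 2190 CE.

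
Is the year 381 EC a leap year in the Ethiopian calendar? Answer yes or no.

381 mod 4 = 1; in the Ethiopian calendar a year is leap when year mod 4 = 3, so it is a common year.

no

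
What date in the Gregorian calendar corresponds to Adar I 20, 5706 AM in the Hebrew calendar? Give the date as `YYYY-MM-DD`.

1946-02-21

Julian Day Number of the source date = 2431873.
Converting JDN 2431873 to the Gregorian calendar gives 21 February 1946 CE.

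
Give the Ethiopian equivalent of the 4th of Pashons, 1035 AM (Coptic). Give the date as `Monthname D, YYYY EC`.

Ginbot 4, 1311 EC

Julian Day Number of the source date = 2202941.
Converting JDN 2202941 to the Ethiopian calendar gives 4 Ginbot 1311 EC.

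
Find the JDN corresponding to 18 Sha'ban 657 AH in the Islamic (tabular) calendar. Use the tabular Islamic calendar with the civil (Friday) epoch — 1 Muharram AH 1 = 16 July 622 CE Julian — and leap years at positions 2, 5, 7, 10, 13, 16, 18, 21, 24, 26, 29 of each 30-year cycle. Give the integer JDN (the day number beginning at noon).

Equivalently 17 August 1259 (proleptic Gregorian).
JDN 2400001 is 17 November 1858 CE (Gregorian), MJD 0; the target day is −218872 days from there, so JDN = 2181129.

2181129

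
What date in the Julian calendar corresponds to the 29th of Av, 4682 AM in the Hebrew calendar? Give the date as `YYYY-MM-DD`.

The source date corresponds to 31 August 922 in the proleptic Gregorian calendar (JDN 2058056).
That day falls on 26 August 922 CE in the Julian calendar.

0922-08-26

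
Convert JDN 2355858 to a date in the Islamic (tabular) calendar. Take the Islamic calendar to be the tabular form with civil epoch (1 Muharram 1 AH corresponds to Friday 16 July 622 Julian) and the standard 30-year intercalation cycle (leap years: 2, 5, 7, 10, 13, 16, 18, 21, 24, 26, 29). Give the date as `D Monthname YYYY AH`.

The Gregorian equivalent of JDN 2355858 is 7 January 1738.
In the tabular Islamic calendar that day is 16 Ramadan 1150 AH.

16 Ramadan 1150 AH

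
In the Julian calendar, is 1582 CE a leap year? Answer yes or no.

1582 mod 4 = 2, so it is a common year in the Julian calendar.

no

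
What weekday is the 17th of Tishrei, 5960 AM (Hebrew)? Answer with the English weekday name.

Monday

In the Gregorian calendar this is 7 October 2199 (JDN 2524508).
Since JDN mod 7 = 0 (0 = Monday), the day is Monday.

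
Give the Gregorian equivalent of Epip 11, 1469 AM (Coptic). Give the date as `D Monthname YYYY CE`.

16 July 1753 CE

Both dates share Julian Day Number 2361527; in the Gregorian calendar that is 16 July 1753 CE.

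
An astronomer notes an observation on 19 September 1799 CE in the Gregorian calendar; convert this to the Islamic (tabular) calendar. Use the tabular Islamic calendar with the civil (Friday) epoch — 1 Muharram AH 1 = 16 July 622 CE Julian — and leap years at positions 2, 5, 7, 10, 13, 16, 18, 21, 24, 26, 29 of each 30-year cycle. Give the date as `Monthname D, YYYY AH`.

Both dates share Julian Day Number 2378393; in the tabular Islamic calendar that is 18 Rabi' al-Thani 1214 AH.

Rabi' al-Thani 18, 1214 AH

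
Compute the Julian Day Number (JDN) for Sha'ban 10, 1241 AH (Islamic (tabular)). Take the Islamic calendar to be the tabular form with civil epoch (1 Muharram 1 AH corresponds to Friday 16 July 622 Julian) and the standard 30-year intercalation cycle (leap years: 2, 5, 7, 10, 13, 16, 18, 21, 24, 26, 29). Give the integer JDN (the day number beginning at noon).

Equivalently 20 March 1826 (Gregorian).
JDN 2400001 is 17 November 1858 CE (Gregorian), MJD 0; the target day is −11930 days from there, so JDN = 2388071.

2388071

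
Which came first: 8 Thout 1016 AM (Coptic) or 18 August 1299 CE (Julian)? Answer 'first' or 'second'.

The two dates have Julian Day Numbers 2195766 and 2195747 respectively.
Since 2195747 < 2195766, the second date comes first.

second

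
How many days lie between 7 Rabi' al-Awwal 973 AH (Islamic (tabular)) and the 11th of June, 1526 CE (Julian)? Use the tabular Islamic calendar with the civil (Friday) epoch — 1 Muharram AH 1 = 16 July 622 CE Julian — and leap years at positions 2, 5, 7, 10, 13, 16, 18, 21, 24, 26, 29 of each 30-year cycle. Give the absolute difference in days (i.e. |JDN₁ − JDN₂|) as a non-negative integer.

14358

JDN of the first date = 2292949.
JDN of the second date = 2278591.
|2278591 − 2292949| = 14358.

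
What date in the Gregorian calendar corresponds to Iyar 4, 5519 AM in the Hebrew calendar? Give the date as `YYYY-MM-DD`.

1759-05-01

Julian Day Number of the source date = 2363642.
Converting JDN 2363642 to the Gregorian calendar gives 1 May 1759 CE.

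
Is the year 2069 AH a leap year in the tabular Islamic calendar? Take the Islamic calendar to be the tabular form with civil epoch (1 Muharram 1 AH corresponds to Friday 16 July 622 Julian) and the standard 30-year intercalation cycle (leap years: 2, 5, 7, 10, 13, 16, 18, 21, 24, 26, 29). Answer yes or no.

Year 2069 AH is year 29 of its 30-year cycle; leap positions are 2, 5, 7, 10, 13, 16, 18, 21, 24, 26, 29, so it is a leap year (355 days).

yes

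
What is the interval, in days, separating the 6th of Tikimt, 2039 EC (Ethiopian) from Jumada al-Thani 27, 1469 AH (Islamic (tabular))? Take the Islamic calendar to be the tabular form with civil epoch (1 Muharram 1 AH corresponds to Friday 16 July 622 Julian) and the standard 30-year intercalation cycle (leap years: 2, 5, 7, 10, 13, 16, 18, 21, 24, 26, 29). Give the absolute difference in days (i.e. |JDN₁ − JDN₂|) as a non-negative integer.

189

JDN of the first date = 2468635.
JDN of the second date = 2468824.
|2468824 − 2468635| = 189.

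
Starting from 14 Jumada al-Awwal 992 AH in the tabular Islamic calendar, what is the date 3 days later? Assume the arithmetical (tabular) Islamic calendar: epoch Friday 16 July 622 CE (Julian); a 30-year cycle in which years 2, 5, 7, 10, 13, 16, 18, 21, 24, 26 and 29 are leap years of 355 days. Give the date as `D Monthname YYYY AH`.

JDN of 14 Jumada al-Awwal 992 AH = 2299748.
2299748 + 3 = 2299751.
JDN 2299751 in the tabular Islamic calendar is 17 Jumada al-Awwal 992 AH.

17 Jumada al-Awwal 992 AH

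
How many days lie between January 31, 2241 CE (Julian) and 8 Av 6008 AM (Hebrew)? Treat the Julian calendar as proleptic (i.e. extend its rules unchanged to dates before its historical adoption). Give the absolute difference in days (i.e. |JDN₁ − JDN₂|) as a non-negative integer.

JDN of the first date = 2539614.
JDN of the second date = 2542335.
|2542335 − 2539614| = 2721.

2721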